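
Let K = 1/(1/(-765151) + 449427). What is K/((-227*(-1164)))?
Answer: 765151/90862597407876528 ≈ 8.4210e-12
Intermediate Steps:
K = 765151/343879518476 (K = 1/(-1/765151 + 449427) = 1/(343879518476/765151) = 765151/343879518476 ≈ 2.2251e-6)
K/((-227*(-1164))) = 765151/(343879518476*((-227*(-1164)))) = (765151/343879518476)/264228 = (765151/343879518476)*(1/264228) = 765151/90862597407876528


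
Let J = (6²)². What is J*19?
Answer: 24624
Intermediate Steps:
J = 1296 (J = 36² = 1296)
J*19 = 1296*19 = 24624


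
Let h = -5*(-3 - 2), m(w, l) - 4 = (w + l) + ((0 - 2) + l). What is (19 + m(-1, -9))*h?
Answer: 50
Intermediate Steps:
m(w, l) = 2 + w + 2*l (m(w, l) = 4 + ((w + l) + ((0 - 2) + l)) = 4 + ((l + w) + (-2 + l)) = 4 + (-2 + w + 2*l) = 2 + w + 2*l)
h = 25 (h = -5*(-5) = 25)
(19 + m(-1, -9))*h = (19 + (2 - 1 + 2*(-9)))*25 = (19 + (2 - 1 - 18))*25 = (19 - 17)*25 = 2*25 = 50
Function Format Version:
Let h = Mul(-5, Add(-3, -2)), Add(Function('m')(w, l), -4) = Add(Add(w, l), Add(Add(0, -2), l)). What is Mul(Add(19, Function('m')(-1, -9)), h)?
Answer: 50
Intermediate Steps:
Function('m')(w, l) = Add(2, w, Mul(2, l)) (Function('m')(w, l) = Add(4, Add(Add(w, l), Add(Add(0, -2), l))) = Add(4, Add(Add(l, w), Add(-2, l))) = Add(4, Add(-2, w, Mul(2, l))) = Add(2, w, Mul(2, l)))
h = 25 (h = Mul(-5, -5) = 25)
Mul(Add(19, Function('m')(-1, -9)), h) = Mul(Add(19, Add(2, -1, Mul(2, -9))), 25) = Mul(Add(19, Add(2, -1, -18)), 25) = Mul(Add(19, -17), 25) = Mul(2, 25) = 50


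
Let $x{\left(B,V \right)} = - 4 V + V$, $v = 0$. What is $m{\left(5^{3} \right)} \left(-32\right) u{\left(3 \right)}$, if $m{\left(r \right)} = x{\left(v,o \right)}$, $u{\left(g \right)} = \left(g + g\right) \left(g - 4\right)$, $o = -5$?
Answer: $2880$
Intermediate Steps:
$u{\left(g \right)} = 2 g \left(-4 + g\right)$
$x{\left(B,V \right)} = - 3 V$
$m{\left(r \right)} = 15$ ($m{\left(r \right)} = \left(-3\right) \left(-5\right) = 15$)
$m{\left(5^{3} \right)} \left(-32\right) u{\left(3 \right)} = 15 \left(-32\right) 2 \cdot 3 \left(-4 + 3\right) = - 480 \cdot 2 \cdot 3 \left(-1\right) = \left(-480\right) \left(-6\right) = 2880$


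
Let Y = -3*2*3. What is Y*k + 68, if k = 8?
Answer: -76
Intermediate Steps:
Y = -18 (Y = -6*3 = -18)
Y*k + 68 = -18*8 + 68 = -144 + 68 = -76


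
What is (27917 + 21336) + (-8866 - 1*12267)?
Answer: 28120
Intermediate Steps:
(27917 + 21336) + (-8866 - 1*12267) = 49253 + (-8866 - 12267) = 49253 - 21133 = 28120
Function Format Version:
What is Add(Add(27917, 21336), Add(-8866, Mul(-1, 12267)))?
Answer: 28120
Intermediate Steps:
Add(Add(27917, 21336), Add(-8866, Mul(-1, 12267))) = Add(49253, Add(-8866, -12267)) = Add(49253, -21133) = 28120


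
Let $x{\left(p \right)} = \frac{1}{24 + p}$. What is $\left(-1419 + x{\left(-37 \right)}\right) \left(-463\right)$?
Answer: $\frac{8541424}{13} \approx 6.5703 \cdot 10^{5}$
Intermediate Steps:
$\left(-1419 + x{\left(-37 \right)}\right) \left(-463\right) = \left(-1419 + \frac{1}{24 - 37}\right) \left(-463\right) = \left(-1419 + \frac{1}{-13}\right) \left(-463\right) = \left(-1419 - \frac{1}{13}\right) \left(-463\right) = \left(- \frac{18448}{13}\right) \left(-463\right) = \frac{8541424}{13}$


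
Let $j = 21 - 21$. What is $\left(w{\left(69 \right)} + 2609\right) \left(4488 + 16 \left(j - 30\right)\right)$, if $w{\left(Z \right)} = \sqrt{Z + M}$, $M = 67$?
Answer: $10456872 + 8016 \sqrt{34} \approx 1.0504 \cdot 10^{7}$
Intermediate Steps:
$j = 0$
$w{\left(Z \right)} = \sqrt{67 + Z}$ ($w{\left(Z \right)} = \sqrt{Z + 67} = \sqrt{67 + Z}$)
$\left(w{\left(69 \right)} + 2609\right) \left(4488 + 16 \left(j - 30\right)\right) = \left(\sqrt{67 + 69} + 2609\right) \left(4488 + 16 \left(0 - 30\right)\right) = \left(\sqrt{136} + 2609\right) \left(4488 + 16 \left(-30\right)\right) = \left(2 \sqrt{34} + 2609\right) \left(4488 - 480\right) = \left(2609 + 2 \sqrt{34}\right) 4008 = 10456872 + 8016 \sqrt{34}$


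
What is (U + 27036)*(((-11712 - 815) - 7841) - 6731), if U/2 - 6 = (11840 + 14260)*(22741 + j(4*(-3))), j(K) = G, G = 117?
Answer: -32334923746152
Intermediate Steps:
j(K) = 117
U = 1193187612 (U = 12 + 2*((11840 + 14260)*(22741 + 117)) = 12 + 2*(26100*22858) = 12 + 2*596593800 = 12 + 1193187600 = 1193187612)
(U + 27036)*(((-11712 - 815) - 7841) - 6731) = (1193187612 + 27036)*(((-11712 - 815) - 7841) - 6731) = 1193214648*((-12527 - 7841) - 6731) = 1193214648*(-20368 - 6731) = 1193214648*(-27099) = -32334923746152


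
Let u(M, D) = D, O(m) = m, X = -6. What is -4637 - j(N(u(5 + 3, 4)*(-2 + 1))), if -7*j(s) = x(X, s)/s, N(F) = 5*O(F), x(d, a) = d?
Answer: -324587/70 ≈ -4637.0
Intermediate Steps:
N(F) = 5*F
j(s) = 6/(7*s) (j(s) = -(-6)/(7*s) = 6/(7*s))
-4637 - j(N(u(5 + 3, 4)*(-2 + 1))) = -4637 - 6/(7*(5*(4*(-2 + 1)))) = -4637 - 6/(7*(5*(4*(-1)))) = -4637 - 6/(7*(5*(-4))) = -4637 - 6/(7*(-20)) = -4637 - 6*(-1)/(7*20) = -4637 - 1*(-3/70) = -4637 + 3/70 = -324587/70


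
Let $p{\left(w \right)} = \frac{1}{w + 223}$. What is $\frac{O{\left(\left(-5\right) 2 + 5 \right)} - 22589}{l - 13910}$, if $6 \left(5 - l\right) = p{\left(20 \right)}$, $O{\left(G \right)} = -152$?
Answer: $\frac{33156378}{20273491} \approx 1.6355$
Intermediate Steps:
$p{\left(w \right)} = \frac{1}{223 + w}$
$l = \frac{7289}{1458}$ ($l = 5 - \frac{1}{6 \left(223 + 20\right)} = 5 - \frac{1}{6 \cdot 243} = 5 - \frac{1}{1458} = \frac{7289}{1458} \approx 4.9993$)
$\frac{O{\left(\left(-5\right) 2 + 5 \right)} - 22589}{l - 13910} = \frac{-152 - 22589}{\frac{7289}{1458} - 13910} = - \frac{22741}{- \frac{20273491}{1458}} = \left(-22741\right) \left(- \frac{1458}{20273491}\right) = \frac{33156378}{20273491}$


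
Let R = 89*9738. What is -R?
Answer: -866682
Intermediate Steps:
R = 866682
-R = -1*866682 = -866682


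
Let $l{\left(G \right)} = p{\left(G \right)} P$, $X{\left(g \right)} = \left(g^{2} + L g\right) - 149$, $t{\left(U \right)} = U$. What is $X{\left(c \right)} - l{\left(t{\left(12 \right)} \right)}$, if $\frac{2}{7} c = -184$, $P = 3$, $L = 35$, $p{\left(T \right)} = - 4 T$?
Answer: $392191$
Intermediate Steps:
$c = -644$ ($c = \frac{7}{2} \left(-184\right) = -644$)
$X{\left(g \right)} = -149 + g^{2} + 35 g$ ($X{\left(g \right)} = \left(g^{2} + 35 g\right) - 149 = -149 + g^{2} + 35 g$)
$l{\left(G \right)} = - 12 G$ ($l{\left(G \right)} = - 4 G 3 = - 12 G$)
$X{\left(c \right)} - l{\left(t{\left(12 \right)} \right)} = \left(-149 + \left(-644\right)^{2} + 35 \left(-644\right)\right) - \left(-12\right) 12 = \left(-149 + 414736 - 22540\right) - -144 = 392047 + 144 = 392191$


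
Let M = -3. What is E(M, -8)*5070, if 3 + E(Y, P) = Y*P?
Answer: 106470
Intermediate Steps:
E(Y, P) = -3 + P*Y (E(Y, P) = -3 + Y*P = -3 + P*Y)
E(M, -8)*5070 = (-3 - 8*(-3))*5070 = (-3 + 24)*5070 = 21*5070 = 106470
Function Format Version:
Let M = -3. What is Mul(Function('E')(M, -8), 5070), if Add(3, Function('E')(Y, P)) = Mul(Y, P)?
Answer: 106470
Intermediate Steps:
Function('E')(Y, P) = Add(-3, Mul(P, Y)) (Function('E')(Y, P) = Add(-3, Mul(Y, P)) = Add(-3, Mul(P, Y)))
Mul(Function('E')(M, -8), 5070) = Mul(Add(-3, Mul(-8, -3)), 5070) = Mul(Add(-3, 24), 5070) = Mul(21, 5070) = 106470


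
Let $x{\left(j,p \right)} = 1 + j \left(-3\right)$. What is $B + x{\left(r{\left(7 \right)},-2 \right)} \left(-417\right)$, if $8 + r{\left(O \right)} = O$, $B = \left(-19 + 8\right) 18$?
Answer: $-1866$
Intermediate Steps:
$B = -198$ ($B = \left(-11\right) 18 = -198$)
$r{\left(O \right)} = -8 + O$
$x{\left(j,p \right)} = 1 - 3 j$
$B + x{\left(r{\left(7 \right)},-2 \right)} \left(-417\right) = -198 + \left(1 - 3 \left(-8 + 7\right)\right) \left(-417\right) = -198 + \left(1 - -3\right) \left(-417\right) = -198 + \left(1 + 3\right) \left(-417\right) = -198 + 4 \left(-417\right) = -198 - 1668 = -1866$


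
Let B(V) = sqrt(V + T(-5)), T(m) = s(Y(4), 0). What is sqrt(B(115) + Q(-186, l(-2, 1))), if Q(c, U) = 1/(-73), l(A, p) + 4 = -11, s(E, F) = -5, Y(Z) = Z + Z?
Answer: sqrt(-73 + 5329*sqrt(110))/73 ≈ 3.2364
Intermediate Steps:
Y(Z) = 2*Z
l(A, p) = -15 (l(A, p) = -4 - 11 = -15)
T(m) = -5
B(V) = sqrt(-5 + V) (B(V) = sqrt(V - 5) = sqrt(-5 + V))
Q(c, U) = -1/73
sqrt(B(115) + Q(-186, l(-2, 1))) = sqrt(sqrt(-5 + 115) - 1/73) = sqrt(sqrt(110) - 1/73) = sqrt(-1/73 + sqrt(110))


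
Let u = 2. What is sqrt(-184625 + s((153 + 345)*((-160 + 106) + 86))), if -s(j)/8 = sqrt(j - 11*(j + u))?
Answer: sqrt(-184625 - 8*I*sqrt(159382)) ≈ 3.716 - 429.7*I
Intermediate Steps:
s(j) = -8*sqrt(-22 - 10*j) (s(j) = -8*sqrt(j - 11*(j + 2)) = -8*sqrt(j - 11*(2 + j)) = -8*sqrt(j + (-22 - 11*j)) = -8*sqrt(-22 - 10*j))
sqrt(-184625 + s((153 + 345)*((-160 + 106) + 86))) = sqrt(-184625 - 8*sqrt(-22 - 10*(153 + 345)*((-160 + 106) + 86))) = sqrt(-184625 - 8*sqrt(-22 - 4980*(-54 + 86))) = sqrt(-184625 - 8*sqrt(-22 - 4980*32)) = sqrt(-184625 - 8*sqrt(-22 - 10*15936)) = sqrt(-184625 - 8*sqrt(-22 - 159360)) = sqrt(-184625 - 8*I*sqrt(159382))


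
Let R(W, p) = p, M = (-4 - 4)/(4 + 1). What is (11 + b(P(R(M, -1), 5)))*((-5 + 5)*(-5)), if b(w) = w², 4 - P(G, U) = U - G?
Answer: 0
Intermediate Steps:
M = -8/5 ≈ -1.6000
P(G, U) = 4 + G - U (P(G, U) = 4 - (U - G) = 4 + (G - U) = 4 + G - U)
(11 + b(P(R(M, -1), 5)))*((-5 + 5)*(-5)) = (11 + (4 - 1 - 1*5)²)*((-5 + 5)*(-5)) = (11 + (4 - 1 - 5)²)*(0*(-5)) = (11 + (-2)²)*0 = (11 + 4)*0 = 15*0 = 0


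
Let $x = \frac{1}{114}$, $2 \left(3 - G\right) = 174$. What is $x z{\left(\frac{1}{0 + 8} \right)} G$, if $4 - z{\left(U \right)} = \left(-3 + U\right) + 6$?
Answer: $- \frac{49}{76} \approx -0.64474$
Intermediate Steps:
$z{\left(U \right)} = 1 - U$ ($z{\left(U \right)} = 4 - \left(\left(-3 + U\right) + 6\right) = 4 - \left(3 + U\right) = 1 - U$)
$G = -84$ ($G = 3 - 87 = -84$)
$x = \frac{1}{114} \approx 0.0087719$
$x z{\left(\frac{1}{0 + 8} \right)} G = \frac{1 - \frac{1}{0 + 8}}{114} \left(-84\right) = \frac{1 - \frac{1}{8}}{114} \left(-84\right) = \frac{1}{114} \cdot \frac{7}{8} \left(-84\right) = \frac{7}{912} \left(-84\right) = - \frac{49}{76}$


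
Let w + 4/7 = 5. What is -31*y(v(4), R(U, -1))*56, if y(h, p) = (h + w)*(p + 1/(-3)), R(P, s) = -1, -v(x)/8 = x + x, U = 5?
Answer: -137888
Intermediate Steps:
v(x) = -16*x (v(x) = -8*(x + x) = -16*x)
w = 31/7 (w = -4/7 + 5 = 31/7 ≈ 4.4286)
y(h, p) = (-⅓ + p)*(31/7 + h) (y(h, p) = (h + 31/7)*(p + 1/(-3)) = (31/7 + h)*(p - ⅓) = (31/7 + h)*(-⅓ + p) = (-⅓ + p)*(31/7 + h))
-31*y(v(4), R(U, -1))*56 = -31*(-31/21 - (-16)*4/3 + (31/7)*(-1) - 16*4*(-1))*56 = -31*(-31/21 - ⅓*(-64) - 31/7 - 64*(-1))*56 = -31*(-31/21 + 64/3 - 31/7 + 64)*56 = -31*556/7*56 = -17236/7*56 = -137888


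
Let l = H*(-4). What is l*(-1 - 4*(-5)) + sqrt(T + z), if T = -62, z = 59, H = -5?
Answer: 380 + I*sqrt(3) ≈ 380.0 + 1.732*I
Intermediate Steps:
l = 20 (l = -5*(-4) = 20)
l*(-1 - 4*(-5)) + sqrt(T + z) = 20*(-1 - 4*(-5)) + sqrt(-62 + 59) = 20*(-1 + 20) + sqrt(-3) = 20*19 + I*sqrt(3) = 380 + I*sqrt(3)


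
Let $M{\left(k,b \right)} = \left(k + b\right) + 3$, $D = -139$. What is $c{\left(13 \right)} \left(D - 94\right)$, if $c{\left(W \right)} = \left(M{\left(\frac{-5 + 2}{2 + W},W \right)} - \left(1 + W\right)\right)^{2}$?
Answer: $- \frac{18873}{25} \approx -754.92$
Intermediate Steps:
$M{\left(k,b \right)} = 3 + b + k$ ($M{\left(k,b \right)} = \left(b + k\right) + 3 = 3 + b + k$)
$c{\left(W \right)} = \left(2 - \frac{3}{2 + W}\right)^{2}$ ($c{\left(W \right)} = \left(\left(3 + W + \frac{-5 + 2}{2 + W}\right) - \left(1 + W\right)\right)^{2} = \left(\left(3 + W - \frac{3}{2 + W}\right) - \left(1 + W\right)\right)^{2} = \left(2 - \frac{3}{2 + W}\right)^{2}$)
$c{\left(13 \right)} \left(D - 94\right) = \frac{\left(1 + 2 \cdot 13\right)^{2}}{\left(2 + 13\right)^{2}} \left(-139 - 94\right) = \frac{\left(1 + 26\right)^{2}}{225} \left(-233\right) = 27^{2} \cdot \frac{1}{225} \left(-233\right) = 729 \cdot \frac{1}{225} \left(-233\right) = \frac{81}{25} \left(-233\right) = - \frac{18873}{25}$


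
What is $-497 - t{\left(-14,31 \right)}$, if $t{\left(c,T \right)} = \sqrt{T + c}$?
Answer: $-497 - \sqrt{17} \approx -501.12$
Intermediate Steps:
$-497 - t{\left(-14,31 \right)} = -497 - \sqrt{31 - 14} = -497 - \sqrt{17}$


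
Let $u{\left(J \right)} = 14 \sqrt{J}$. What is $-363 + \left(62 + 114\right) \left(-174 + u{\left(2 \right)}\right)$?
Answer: $-30987 + 2464 \sqrt{2} \approx -27502.0$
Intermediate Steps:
$-363 + \left(62 + 114\right) \left(-174 + u{\left(2 \right)}\right) = -363 + \left(62 + 114\right) \left(-174 + 14 \sqrt{2}\right) = -363 + 176 \left(-174 + 14 \sqrt{2}\right) = -363 - \left(30624 - 2464 \sqrt{2}\right) = -30987 + 2464 \sqrt{2}$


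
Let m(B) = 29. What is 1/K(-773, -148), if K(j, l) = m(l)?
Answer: 1/29 ≈ 0.034483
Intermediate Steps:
K(j, l) = 29
1/K(-773, -148) = 1/29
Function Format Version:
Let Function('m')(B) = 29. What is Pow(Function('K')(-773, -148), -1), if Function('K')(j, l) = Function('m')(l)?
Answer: Rational(1, 29) ≈ 0.034483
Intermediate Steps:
Function('K')(j, l) = 29
Pow(Function('K')(-773, -148), -1) = Pow(29, -1) = Rational(1, 29)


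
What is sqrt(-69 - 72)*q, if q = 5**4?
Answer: 625*I*sqrt(141) ≈ 7421.5*I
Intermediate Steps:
q = 625
sqrt(-69 - 72)*q = sqrt(-69 - 72)*625 = sqrt(-141)*625 = (I*sqrt(141))*625 = 625*I*sqrt(141)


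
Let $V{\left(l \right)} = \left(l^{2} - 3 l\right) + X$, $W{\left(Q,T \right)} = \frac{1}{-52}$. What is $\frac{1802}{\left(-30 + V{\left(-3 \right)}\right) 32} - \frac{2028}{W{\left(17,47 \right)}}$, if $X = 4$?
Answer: $\frac{13497467}{128} \approx 1.0545 \cdot 10^{5}$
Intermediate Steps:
$W{\left(Q,T \right)} = - \frac{1}{52}$
$V{\left(l \right)} = 4 + l^{2} - 3 l$ ($V{\left(l \right)} = \left(l^{2} - 3 l\right) + 4 = 4 + l^{2} - 3 l$)
$\frac{1802}{\left(-30 + V{\left(-3 \right)}\right) 32} - \frac{2028}{W{\left(17,47 \right)}} = \frac{1802}{\left(-30 + \left(4 + \left(-3\right)^{2} - -9\right)\right) 32} - \frac{2028}{- \frac{1}{52}} = \frac{1802}{\left(-30 + \left(4 + 9 + 9\right)\right) 32} - -105456 = \frac{1802}{\left(-30 + 22\right) 32} + 105456 = \frac{1802}{\left(-8\right) 32} + 105456 = \frac{1802}{-256} + 105456 = 1802 \left(- \frac{1}{256}\right) + 105456 = - \frac{901}{128} + 105456 = \frac{13497467}{128}$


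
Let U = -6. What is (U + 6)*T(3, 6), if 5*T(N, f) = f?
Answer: 0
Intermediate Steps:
T(N, f) = f/5
(U + 6)*T(3, 6) = (-6 + 6)*((⅕)*6) = 0*(6/5) = 0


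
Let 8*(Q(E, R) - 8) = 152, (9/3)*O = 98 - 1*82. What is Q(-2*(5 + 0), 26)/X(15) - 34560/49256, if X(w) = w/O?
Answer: 273936/30785 ≈ 8.8984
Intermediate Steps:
O = 16/3 (O = (98 - 1*82)/3 = (98 - 82)/3 = (⅓)*16 = 16/3 ≈ 5.3333)
X(w) = 3*w/16 (X(w) = w/(16/3) = w*(3/16) = 3*w/16)
Q(E, R) = 27 (Q(E, R) = 8 + (⅛)*152 = 8 + 19 = 27)
Q(-2*(5 + 0), 26)/X(15) - 34560/49256 = 27/(((3/16)*15)) - 34560/49256 = 27/(45/16) - 34560*1/49256 = 27*(16/45) - 4320/6157 = 48/5 - 4320/6157 = 273936/30785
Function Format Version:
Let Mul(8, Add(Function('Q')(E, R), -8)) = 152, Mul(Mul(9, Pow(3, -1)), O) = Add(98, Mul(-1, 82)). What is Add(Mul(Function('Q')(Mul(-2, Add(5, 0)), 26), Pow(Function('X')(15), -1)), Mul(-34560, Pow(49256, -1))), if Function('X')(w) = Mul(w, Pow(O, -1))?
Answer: Rational(273936, 30785) ≈ 8.8984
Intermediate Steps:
O = Rational(16, 3) (O = Mul(Rational(1, 3), Add(98, Mul(-1, 82))) = Mul(Rational(1, 3), Add(98, -82)) = Mul(Rational(1, 3), 16) = Rational(16, 3) ≈ 5.3333)
Function('X')(w) = Mul(Rational(3, 16), w) (Function('X')(w) = Mul(w, Pow(Rational(16, 3), -1)) = Mul(w, Rational(3, 16)) = Mul(Rational(3, 16), w))
Function('Q')(E, R) = 27 (Function('Q')(E, R) = Add(8, Mul(Rational(1, 8), 152)) = Add(8, 19) = 27)
Add(Mul(Function('Q')(Mul(-2, Add(5, 0)), 26), Pow(Function('X')(15), -1)), Mul(-34560, Pow(49256, -1))) = Add(Mul(27, Pow(Mul(Rational(3, 16), 15), -1)), Mul(-34560, Pow(49256, -1))) = Add(Mul(27, Pow(Rational(45, 16), -1)), Mul(-34560, Rational(1, 49256))) = Add(Mul(27, Rational(16, 45)), Rational(-4320, 6157)) = Add(Rational(48, 5), Rational(-4320, 6157)) = Rational(273936, 30785)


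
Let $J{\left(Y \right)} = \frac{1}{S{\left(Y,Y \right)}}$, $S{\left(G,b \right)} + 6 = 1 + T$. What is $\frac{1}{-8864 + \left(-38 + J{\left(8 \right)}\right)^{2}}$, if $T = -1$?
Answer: $- \frac{36}{266663} \approx -0.000135$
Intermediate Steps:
$S{\left(G,b \right)} = -6$ ($S{\left(G,b \right)} = -6 + \left(1 - 1\right) = -6 + 0 = -6$)
$J{\left(Y \right)} = - \frac{1}{6}$ ($J{\left(Y \right)} = \frac{1}{-6} = - \frac{1}{6}$)
$\frac{1}{-8864 + \left(-38 + J{\left(8 \right)}\right)^{2}} = \frac{1}{-8864 + \left(-38 - \frac{1}{6}\right)^{2}} = \frac{1}{-8864 + \left(- \frac{229}{6}\right)^{2}} = \frac{1}{-8864 + \frac{52441}{36}} = \frac{1}{- \frac{266663}{36}} = - \frac{36}{266663}$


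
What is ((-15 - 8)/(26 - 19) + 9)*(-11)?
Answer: -440/7 ≈ -62.857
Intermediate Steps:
((-15 - 8)/(26 - 19) + 9)*(-11) = (-23/7 + 9)*(-11) = (40/7)*(-11) = -440/7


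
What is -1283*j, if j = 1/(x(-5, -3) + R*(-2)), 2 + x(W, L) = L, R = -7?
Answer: -1283/9 ≈ -142.56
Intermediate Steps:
x(W, L) = -2 + L
j = ⅑ (j = 1/((-2 - 3) - 7*(-2)) = 1/(-5 + 14) = 1/9 = ⅑ ≈ 0.11111)
-1283*j = -1283*⅑ = -1283/9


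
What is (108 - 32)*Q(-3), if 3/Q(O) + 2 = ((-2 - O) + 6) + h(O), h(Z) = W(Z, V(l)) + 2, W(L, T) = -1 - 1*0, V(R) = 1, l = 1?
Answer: 38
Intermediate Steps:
W(L, T) = -1 (W(L, T) = -1 + 0 = -1)
h(Z) = 1 (h(Z) = -1 + 2 = 1)
Q(O) = 3/(3 - O) (Q(O) = 3/(-2 + (((-2 - O) + 6) + 1)) = 3/(-2 + ((4 - O) + 1)) = 3/(-2 + (5 - O)) = 3/(3 - O))
(108 - 32)*Q(-3) = (108 - 32)*(3/(3 - 1*(-3))) = 76*(3/(3 + 3)) = 76*(3/6) = 76*(3*(⅙)) = 76*(½) = 38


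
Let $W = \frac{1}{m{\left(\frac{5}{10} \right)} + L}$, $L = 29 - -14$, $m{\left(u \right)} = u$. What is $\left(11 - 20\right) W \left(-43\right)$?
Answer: $\frac{258}{29} \approx 8.8965$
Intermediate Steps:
$L = 43$ ($L = 29 + 14 = 43$)
$W = \frac{2}{87}$ ($W = \frac{1}{\frac{5}{10} + 43} = \frac{1}{5 \cdot \frac{1}{10} + 43} = \frac{1}{\frac{1}{2} + 43} = \frac{1}{\frac{87}{2}} = \frac{2}{87} \approx 0.022988$)
$\left(11 - 20\right) W \left(-43\right) = \left(11 - 20\right) \frac{2}{87} \left(-43\right) = \left(-9\right) \frac{2}{87} \left(-43\right) = \left(- \frac{6}{29}\right) \left(-43\right) = \frac{258}{29}$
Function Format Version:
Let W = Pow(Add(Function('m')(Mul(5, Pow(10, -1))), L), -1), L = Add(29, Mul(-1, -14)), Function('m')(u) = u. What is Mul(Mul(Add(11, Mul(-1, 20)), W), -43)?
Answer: Rational(258, 29) ≈ 8.8965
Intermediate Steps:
L = 43 (L = Add(29, 14) = 43)
W = Rational(2, 87) (W = Pow(Add(Mul(5, Pow(10, -1)), 43), -1) = Pow(Add(Mul(5, Rational(1, 10)), 43), -1) = Pow(Add(Rational(1, 2), 43), -1) = Pow(Rational(87, 2), -1) = Rational(2, 87) ≈ 0.022988)
Mul(Mul(Add(11, Mul(-1, 20)), W), -43) = Mul(Mul(Add(11, Mul(-1, 20)), Rational(2, 87)), -43) = Mul(Mul(Add(11, -20), Rational(2, 87)), -43) = Mul(Mul(-9, Rational(2, 87)), -43) = Mul(Rational(-6, 29), -43) = Rational(258, 29)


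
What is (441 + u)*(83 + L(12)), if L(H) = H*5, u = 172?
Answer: 87659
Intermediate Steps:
L(H) = 5*H
(441 + u)*(83 + L(12)) = (441 + 172)*(83 + 5*12) = 613*(83 + 60) = 613*143 = 87659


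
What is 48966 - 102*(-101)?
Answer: 59268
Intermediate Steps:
48966 - 102*(-101) = 48966 - 1*(-10302) = 48966 + 10302 = 59268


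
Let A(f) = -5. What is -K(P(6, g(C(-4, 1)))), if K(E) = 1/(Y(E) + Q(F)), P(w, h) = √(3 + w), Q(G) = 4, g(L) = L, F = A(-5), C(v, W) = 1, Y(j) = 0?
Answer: -¼ ≈ -0.25000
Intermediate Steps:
F = -5
K(E) = ¼ (K(E) = 1/(0 + 4) = 1/4 = ¼)
-K(P(6, g(C(-4, 1)))) = -1*¼ = -¼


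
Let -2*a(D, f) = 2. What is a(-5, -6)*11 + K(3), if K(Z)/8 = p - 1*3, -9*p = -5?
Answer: -275/9 ≈ -30.556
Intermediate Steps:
p = 5/9 (p = -⅑*(-5) = 5/9 ≈ 0.55556)
a(D, f) = -1 (a(D, f) = -½*2 = -1)
K(Z) = -176/9 (K(Z) = 8*(5/9 - 1*3) = 8*(5/9 - 3) = 8*(-22/9) = -176/9)
a(-5, -6)*11 + K(3) = -1*11 - 176/9 = -11 - 176/9 = -275/9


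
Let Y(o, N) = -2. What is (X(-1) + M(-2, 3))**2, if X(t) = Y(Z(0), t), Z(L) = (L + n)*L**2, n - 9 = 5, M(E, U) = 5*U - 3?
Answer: 100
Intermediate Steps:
M(E, U) = -3 + 5*U
n = 14 (n = 9 + 5 = 14)
Z(L) = L**2*(14 + L) (Z(L) = (L + 14)*L**2 = (14 + L)*L**2 = L**2*(14 + L))
X(t) = -2
(X(-1) + M(-2, 3))**2 = (-2 + (-3 + 5*3))**2 = (-2 + (-3 + 15))**2 = (-2 + 12)**2 = 10**2 = 100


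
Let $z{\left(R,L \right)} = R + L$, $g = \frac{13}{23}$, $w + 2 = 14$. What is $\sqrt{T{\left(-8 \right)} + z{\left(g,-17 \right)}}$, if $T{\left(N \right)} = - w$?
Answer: $\frac{i \sqrt{15042}}{23} \approx 5.3324 i$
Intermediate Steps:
$w = 12$ ($w = -2 + 14 = 12$)
$g = \frac{13}{23}$ ($g = 13 \cdot \frac{1}{23} = \frac{13}{23} \approx 0.56522$)
$T{\left(N \right)} = -12$ ($T{\left(N \right)} = \left(-1\right) 12 = -12$)
$z{\left(R,L \right)} = L + R$
$\sqrt{T{\left(-8 \right)} + z{\left(g,-17 \right)}} = \sqrt{-12 + \left(-17 + \frac{13}{23}\right)} = \sqrt{-12 - \frac{378}{23}} = \sqrt{- \frac{654}{23}} = \frac{i \sqrt{15042}}{23}$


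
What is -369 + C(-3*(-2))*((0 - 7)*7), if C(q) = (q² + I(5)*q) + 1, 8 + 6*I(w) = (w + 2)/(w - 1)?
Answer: -7503/4 ≈ -1875.8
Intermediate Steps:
I(w) = -4/3 + (2 + w)/(6*(-1 + w)) (I(w) = -4/3 + ((w + 2)/(w - 1))/6 = -4/3 + ((2 + w)/(-1 + w))/6 = -4/3 + (2 + w)/(6*(-1 + w)))
C(q) = 1 + q² - 25*q/24 (C(q) = (q² + ((10 - 7*5)/(6*(-1 + 5)))*q) + 1 = (q² + ((⅙)*(10 - 35)/4)*q) + 1 = (q² + ((⅙)*(¼)*(-25))*q) + 1 = (q² - 25*q/24) + 1 = 1 + q² - 25*q/24)
-369 + C(-3*(-2))*((0 - 7)*7) = -369 + (1 + (-3*(-2))² - (-25)*(-2)/8)*((0 - 7)*7) = -369 + (1 + 6² - 25/24*6)*(-7*7) = -369 + (1 + 36 - 25/4)*(-49) = -369 + (123/4)*(-49) = -369 - 6027/4 = -7503/4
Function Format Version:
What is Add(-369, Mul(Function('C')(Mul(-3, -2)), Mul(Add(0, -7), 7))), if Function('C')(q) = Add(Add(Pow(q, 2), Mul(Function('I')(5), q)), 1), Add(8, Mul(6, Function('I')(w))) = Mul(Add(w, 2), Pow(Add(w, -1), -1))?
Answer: Rational(-7503, 4) ≈ -1875.8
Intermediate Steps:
Function('I')(w) = Add(Rational(-4, 3), Mul(Rational(1, 6), Pow(Add(-1, w), -1), Add(2, w))) (Function('I')(w) = Add(Rational(-4, 3), Mul(Rational(1, 6), Mul(Add(w, 2), Pow(Add(w, -1), -1)))) = Add(Rational(-4, 3), Mul(Rational(1, 6), Mul(Add(2, w), Pow(Add(-1, w), -1)))) = Add(Rational(-4, 3), Mul(Rational(1, 6), Mul(Pow(Add(-1, w), -1), Add(2, w)))) = Add(Rational(-4, 3), Mul(Rational(1, 6), Pow(Add(-1, w), -1), Add(2, w))))
Function('C')(q) = Add(1, Pow(q, 2), Mul(Rational(-25, 24), q)) (Function('C')(q) = Add(Add(Pow(q, 2), Mul(Mul(Rational(1, 6), Pow(Add(-1, 5), -1), Add(10, Mul(-7, 5))), q)), 1) = Add(Add(Pow(q, 2), Mul(Mul(Rational(1, 6), Pow(4, -1), Add(10, -35)), q)), 1) = Add(Add(Pow(q, 2), Mul(Mul(Rational(1, 6), Rational(1, 4), -25), q)), 1) = Add(Add(Pow(q, 2), Mul(Rational(-25, 24), q)), 1) = Add(1, Pow(q, 2), Mul(Rational(-25, 24), q)))
Add(-369, Mul(Function('C')(Mul(-3, -2)), Mul(Add(0, -7), 7))) = Add(-369, Mul(Add(1, Pow(Mul(-3, -2), 2), Mul(Rational(-25, 24), Mul(-3, -2))), Mul(Add(0, -7), 7))) = Add(-369, Mul(Add(1, Pow(6, 2), Mul(Rational(-25, 24), 6)), Mul(-7, 7))) = Add(-369, Mul(Add(1, 36, Rational(-25, 4)), -49)) = Add(-369, Mul(Rational(123, 4), -49)) = Add(-369, Rational(-6027, 4)) = Rational(-7503, 4)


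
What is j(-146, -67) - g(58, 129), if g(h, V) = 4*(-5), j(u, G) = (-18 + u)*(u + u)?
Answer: 47908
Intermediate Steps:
j(u, G) = 2*u*(-18 + u) (j(u, G) = (-18 + u)*(2*u) = 2*u*(-18 + u))
g(h, V) = -20
j(-146, -67) - g(58, 129) = 2*(-146)*(-18 - 146) - 1*(-20) = 2*(-146)*(-164) + 20 = 47888 + 20 = 47908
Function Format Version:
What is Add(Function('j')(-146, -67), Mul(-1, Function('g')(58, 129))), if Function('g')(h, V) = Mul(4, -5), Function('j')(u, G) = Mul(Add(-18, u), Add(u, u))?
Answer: 47908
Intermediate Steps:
Function('j')(u, G) = Mul(2, u, Add(-18, u)) (Function('j')(u, G) = Mul(Add(-18, u), Mul(2, u)) = Mul(2, u, Add(-18, u)))
Function('g')(h, V) = -20
Add(Function('j')(-146, -67), Mul(-1, Function('g')(58, 129))) = Add(Mul(2, -146, Add(-18, -146)), Mul(-1, -20)) = Add(Mul(2, -146, -164), 20) = Add(47888, 20) = 47908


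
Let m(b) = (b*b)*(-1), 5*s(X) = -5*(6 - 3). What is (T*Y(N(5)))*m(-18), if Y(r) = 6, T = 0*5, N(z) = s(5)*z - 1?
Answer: 0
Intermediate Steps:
s(X) = -3 (s(X) = (-5*(6 - 3))/5 = (-5*3)/5 = (⅕)*(-15) = -3)
N(z) = -1 - 3*z (N(z) = -3*z - 1 = -1 - 3*z)
T = 0
m(b) = -b² (m(b) = b²*(-1) = -b²)
(T*Y(N(5)))*m(-18) = (0*6)*(-1*(-18)²) = 0*(-1*324) = 0*(-324) = 0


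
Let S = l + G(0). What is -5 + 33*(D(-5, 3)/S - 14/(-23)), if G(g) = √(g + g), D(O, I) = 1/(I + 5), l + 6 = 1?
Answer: 13121/920 ≈ 14.262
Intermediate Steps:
l = -5 (l = -6 + 1 = -5)
D(O, I) = 1/(5 + I)
G(g) = √2*√g (G(g) = √(2*g) = √2*√g)
S = -5 (S = -5 + √2*√0 = -5 + √2*0 = -5 + 0 = -5)
-5 + 33*(D(-5, 3)/S - 14/(-23)) = -5 + 33*(1/((5 + 3)*(-5)) - 14/(-23)) = -5 + 33*(-⅕/8 - 14*(-1/23)) = -5 + 33*((⅛)*(-⅕) + 14/23) = -5 + 33*(-1/40 + 14/23) = -5 + 33*(537/920) = -5 + 17721/920 = 13121/920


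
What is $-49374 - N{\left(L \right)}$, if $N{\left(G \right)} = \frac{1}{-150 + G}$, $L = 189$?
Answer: $- \frac{1925587}{39} \approx -49374.0$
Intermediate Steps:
$-49374 - N{\left(L \right)} = -49374 - \frac{1}{-150 + 189} = -49374 - \frac{1}{39} = - \frac{1925587}{39}$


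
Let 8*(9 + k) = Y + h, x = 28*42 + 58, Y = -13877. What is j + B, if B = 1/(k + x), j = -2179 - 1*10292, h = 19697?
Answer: -48699253/3905 ≈ -12471.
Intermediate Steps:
x = 1234 (x = 1176 + 58 = 1234)
k = 1437/2 (k = -9 + (-13877 + 19697)/8 = -9 + (⅛)*5820 = -9 + 1455/2 = 1437/2 ≈ 718.50)
j = -12471 (j = -2179 - 10292 = -12471)
B = 2/3905 (B = 1/(1437/2 + 1234) = 1/(3905/2) = 2/3905 ≈ 0.00051216)
j + B = -12471 + 2/3905 = -48699253/3905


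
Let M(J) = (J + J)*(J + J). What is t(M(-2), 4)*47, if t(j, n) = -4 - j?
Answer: -940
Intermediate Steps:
M(J) = 4*J² (M(J) = (2*J)*(2*J) = 4*J²)
t(M(-2), 4)*47 = (-4 - 4*(-2)²)*47 = (-4 - 4*4)*47 = (-4 - 1*16)*47 = (-4 - 16)*47 = -20*47 = -940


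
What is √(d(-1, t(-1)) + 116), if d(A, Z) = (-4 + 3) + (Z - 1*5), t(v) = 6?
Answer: 2*√29 ≈ 10.770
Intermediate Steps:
d(A, Z) = -6 + Z (d(A, Z) = -1 + (Z - 5) = -1 + (-5 + Z) = -6 + Z)
√(d(-1, t(-1)) + 116) = √((-6 + 6) + 116) = √(0 + 116) = √116 = 2*√29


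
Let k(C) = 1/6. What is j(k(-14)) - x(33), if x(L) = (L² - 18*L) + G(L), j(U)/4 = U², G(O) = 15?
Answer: -4589/9 ≈ -509.89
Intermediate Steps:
k(C) = ⅙
j(U) = 4*U²
x(L) = 15 + L² - 18*L (x(L) = (L² - 18*L) + 15 = 15 + L² - 18*L)
j(k(-14)) - x(33) = 4*(⅙)² - (15 + 33² - 18*33) = 4*(1/36) - (15 + 1089 - 594) = ⅑ - 1*510 = ⅑ - 510 = -4589/9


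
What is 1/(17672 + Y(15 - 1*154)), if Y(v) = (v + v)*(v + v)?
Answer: 1/94956 ≈ 1.0531e-5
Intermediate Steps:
Y(v) = 4*v**2 (Y(v) = (2*v)*(2*v) = 4*v**2)
1/(17672 + Y(15 - 1*154)) = 1/(17672 + 4*(15 - 1*154)**2) = 1/(17672 + 4*(15 - 154)**2) = 1/(17672 + 4*(-139)**2) = 1/(17672 + 4*19321) = 1/(17672 + 77284) = 1/94956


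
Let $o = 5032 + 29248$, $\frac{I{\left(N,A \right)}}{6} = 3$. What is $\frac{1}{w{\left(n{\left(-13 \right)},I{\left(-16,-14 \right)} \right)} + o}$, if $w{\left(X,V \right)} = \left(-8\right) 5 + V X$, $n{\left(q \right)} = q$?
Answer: $\frac{1}{34006} \approx 2.9407 \cdot 10^{-5}$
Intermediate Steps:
$I{\left(N,A \right)} = 18$ ($I{\left(N,A \right)} = 6 \cdot 3 = 18$)
$o = 34280$
$w{\left(X,V \right)} = -40 + V X$
$\frac{1}{w{\left(n{\left(-13 \right)},I{\left(-16,-14 \right)} \right)} + o} = \frac{1}{\left(-40 + 18 \left(-13\right)\right) + 34280} = \frac{1}{\left(-40 - 234\right) + 34280} = \frac{1}{-274 + 34280} = \frac{1}{34006}$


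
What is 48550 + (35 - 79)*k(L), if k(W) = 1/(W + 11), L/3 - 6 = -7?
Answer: 97089/2 ≈ 48545.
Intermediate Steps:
L = -3 (L = 18 + 3*(-7) = 18 - 21 = -3)
k(W) = 1/(11 + W)
48550 + (35 - 79)*k(L) = 48550 + (35 - 79)/(11 - 3) = 48550 - 44/8 = 48550 - 44*⅛ = 48550 - 11/2 = 97089/2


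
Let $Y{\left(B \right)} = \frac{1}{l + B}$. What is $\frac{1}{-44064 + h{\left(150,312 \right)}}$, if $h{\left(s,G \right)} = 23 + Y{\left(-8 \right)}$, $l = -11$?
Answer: $- \frac{19}{836780} \approx -2.2706 \cdot 10^{-5}$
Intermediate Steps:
$Y{\left(B \right)} = \frac{1}{-11 + B}$
$h{\left(s,G \right)} = \frac{436}{19}$ ($h{\left(s,G \right)} = 23 + \frac{1}{-11 - 8} = 23 + \frac{1}{-19} = 23 - \frac{1}{19} = \frac{436}{19}$)
$\frac{1}{-44064 + h{\left(150,312 \right)}} = \frac{1}{-44064 + \frac{436}{19}} = \frac{1}{- \frac{836780}{19}} = - \frac{19}{836780}$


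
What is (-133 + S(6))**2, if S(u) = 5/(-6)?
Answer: 644809/36 ≈ 17911.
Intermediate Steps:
S(u) = -5/6 (S(u) = 5*(-1/6) = -5/6)
(-133 + S(6))**2 = (-133 - 5/6)**2 = (-803/6)**2 = 644809/36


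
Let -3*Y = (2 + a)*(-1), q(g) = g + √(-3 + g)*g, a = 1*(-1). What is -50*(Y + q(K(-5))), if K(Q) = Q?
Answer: 700/3 + 500*I*√2 ≈ 233.33 + 707.11*I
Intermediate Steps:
a = -1
q(g) = g + g*√(-3 + g)
Y = ⅓ (Y = -(2 - 1)*(-1)/3 = -(-1)/3 = -⅓*(-1) = ⅓ ≈ 0.33333)
-50*(Y + q(K(-5))) = -50*(⅓ - 5*(1 + √(-3 - 5))) = -50*(⅓ - 5*(1 + √(-8))) = -50*(⅓ - 5*(1 + 2*I*√2)) = -50*(⅓ + (-5 - 10*I*√2)) = -50*(-14/3 - 10*I*√2) = 700/3 + 500*I*√2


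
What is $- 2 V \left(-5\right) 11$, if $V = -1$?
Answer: $-110$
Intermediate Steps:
$- 2 V \left(-5\right) 11 = - 2 \left(\left(-1\right) \left(-5\right)\right) 11 = \left(-2\right) 5 \cdot 11 = \left(-10\right) 11 = -110$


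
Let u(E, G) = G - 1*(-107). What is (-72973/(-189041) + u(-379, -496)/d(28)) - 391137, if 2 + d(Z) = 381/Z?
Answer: -24032837443872/61438325 ≈ -3.9117e+5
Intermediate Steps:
d(Z) = -2 + 381/Z
u(E, G) = 107 + G (u(E, G) = G + 107 = 107 + G)
(-72973/(-189041) + u(-379, -496)/d(28)) - 391137 = (-72973/(-189041) + (107 - 496)/(-2 + 381/28)) - 391137 = (-72973*(-1/189041) - 389/(-2 + 381*(1/28))) - 391137 = (72973/189041 - 389/(-2 + 381/28)) - 391137 = (72973/189041 - 389/325/28) - 391137 = (72973/189041 - 389*28/325) - 391137 = (72973/189041 - 10892/325) - 391137 = -2035318347/61438325 - 391137 = -24032837443872/61438325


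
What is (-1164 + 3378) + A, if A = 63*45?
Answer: 5049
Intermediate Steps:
A = 2835
(-1164 + 3378) + A = (-1164 + 3378) + 2835 = 2214 + 2835 = 5049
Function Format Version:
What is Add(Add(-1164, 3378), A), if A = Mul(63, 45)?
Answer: 5049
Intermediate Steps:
A = 2835
Add(Add(-1164, 3378), A) = Add(Add(-1164, 3378), 2835) = Add(2214, 2835) = 5049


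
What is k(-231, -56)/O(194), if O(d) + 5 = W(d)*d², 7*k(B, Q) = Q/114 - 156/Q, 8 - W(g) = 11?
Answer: -1831/630732018 ≈ -2.9030e-6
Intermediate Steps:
W(g) = -3 (W(g) = 8 - 1*11 = 8 - 11 = -3)
k(B, Q) = -156/(7*Q) + Q/798 (k(B, Q) = (Q/114 - 156/Q)/7 = (-156/Q + Q/114)/7 = -156/(7*Q) + Q/798)
O(d) = -5 - 3*d²
k(-231, -56)/O(194) = ((1/798)*(-17784 + (-56)²)/(-56))/(-5 - 3*194²) = ((1/798)*(-1/56)*(-17784 + 3136))/(-5 - 3*37636) = ((1/798)*(-1/56)*(-14648))/(-5 - 112908) = (1831/5586)/(-112913) = (1831/5586)*(-1/112913) = -1831/630732018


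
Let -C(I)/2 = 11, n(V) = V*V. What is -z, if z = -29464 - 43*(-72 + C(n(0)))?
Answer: 25422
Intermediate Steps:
n(V) = V**2
C(I) = -22 (C(I) = -2*11 = -22)
z = -25422 (z = -29464 - 43*(-72 - 22) = -29464 - 43*(-94) = -29464 - 1*(-4042) = -29464 + 4042 = -25422)
-z = -1*(-25422) = 25422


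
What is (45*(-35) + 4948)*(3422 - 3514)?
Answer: -310316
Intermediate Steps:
(45*(-35) + 4948)*(3422 - 3514) = (-1575 + 4948)*(-92) = 3373*(-92) = -310316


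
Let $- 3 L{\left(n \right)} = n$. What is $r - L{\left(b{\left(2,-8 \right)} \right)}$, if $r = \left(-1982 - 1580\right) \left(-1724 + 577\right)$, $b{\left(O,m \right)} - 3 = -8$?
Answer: $\frac{12256837}{3} \approx 4.0856 \cdot 10^{6}$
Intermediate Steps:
$b{\left(O,m \right)} = -5$ ($b{\left(O,m \right)} = 3 - 8 = -5$)
$r = 4085614$ ($r = \left(-3562\right) \left(-1147\right) = 4085614$)
$L{\left(n \right)} = - \frac{n}{3}$
$r - L{\left(b{\left(2,-8 \right)} \right)} = 4085614 - \left(- \frac{1}{3}\right) \left(-5\right) = 4085614 - \frac{5}{3} = \frac{12256837}{3}$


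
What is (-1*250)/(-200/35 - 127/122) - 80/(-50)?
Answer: 1113652/28845 ≈ 38.608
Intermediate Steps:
(-1*250)/(-200/35 - 127/122) - 80/(-50) = -250/(-200*1/35 - 127*1/122) - 80*(-1/50) = -250/(-40/7 - 127/122) + 8/5 = -250/(-5769/854) + 8/5 = -250*(-854/5769) + 8/5 = 213500/5769 + 8/5 = 1113652/28845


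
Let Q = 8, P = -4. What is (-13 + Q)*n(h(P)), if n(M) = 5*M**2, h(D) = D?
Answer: -400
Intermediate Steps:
(-13 + Q)*n(h(P)) = (-13 + 8)*(5*(-4)**2) = -25*16 = -5*80 = -400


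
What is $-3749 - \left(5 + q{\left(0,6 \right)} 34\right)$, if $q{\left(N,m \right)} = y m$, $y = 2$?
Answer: $-4162$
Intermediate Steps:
$q{\left(N,m \right)} = 2 m$
$-3749 - \left(5 + q{\left(0,6 \right)} 34\right) = -3749 - \left(5 + 2 \cdot 6 \cdot 34\right) = -3749 - \left(5 + 12 \cdot 34\right) = -3749 - \left(5 + 408\right) = -3749 - 413 = -4162$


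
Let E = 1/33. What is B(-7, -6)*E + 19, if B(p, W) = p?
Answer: 620/33 ≈ 18.788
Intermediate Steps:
E = 1/33 ≈ 0.030303
B(-7, -6)*E + 19 = -7*1/33 + 19 = -7/33 + 19 = 620/33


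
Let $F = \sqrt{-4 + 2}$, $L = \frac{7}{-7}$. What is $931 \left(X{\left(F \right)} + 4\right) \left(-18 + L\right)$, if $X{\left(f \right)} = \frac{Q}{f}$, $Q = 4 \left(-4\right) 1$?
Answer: $-70756 - 141512 i \sqrt{2} \approx -70756.0 - 2.0013 \cdot 10^{5} i$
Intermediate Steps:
$L = -1$ ($L = 7 \left(- \frac{1}{7}\right) = -1$)
$F = i \sqrt{2}$ ($F = \sqrt{-2} = i \sqrt{2} \approx 1.4142 i$)
$Q = -16$ ($Q = \left(-16\right) 1 = -16$)
$X{\left(f \right)} = - \frac{16}{f}$
$931 \left(X{\left(F \right)} + 4\right) \left(-18 + L\right) = 931 \left(- \frac{16}{i \sqrt{2}} + 4\right) \left(-18 - 1\right) = 931 \left(- 16 \left(- \frac{i \sqrt{2}}{2}\right) + 4\right) \left(-19\right) = 931 \left(8 i \sqrt{2} + 4\right) \left(-19\right) = 931 \left(4 + 8 i \sqrt{2}\right) \left(-19\right) = 931 \left(-76 - 152 i \sqrt{2}\right) = -70756 - 141512 i \sqrt{2}$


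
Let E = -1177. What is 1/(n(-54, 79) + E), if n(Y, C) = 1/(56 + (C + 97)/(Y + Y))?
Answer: -1468/1727809 ≈ -0.00084963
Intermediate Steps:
n(Y, C) = 1/(56 + (97 + C)/(2*Y)) (n(Y, C) = 1/(56 + (97 + C)/((2*Y))) = 1/(56 + (97 + C)*(1/(2*Y))) = 1/(56 + (97 + C)/(2*Y)))
1/(n(-54, 79) + E) = 1/(2*(-54)/(97 + 79 + 112*(-54)) - 1177) = 1/(2*(-54)/(97 + 79 - 6048) - 1177) = 1/(2*(-54)/(-5872) - 1177) = 1/(2*(-54)*(-1/5872) - 1177) = 1/(27/1468 - 1177) = 1/(-1727809/1468) = -1468/1727809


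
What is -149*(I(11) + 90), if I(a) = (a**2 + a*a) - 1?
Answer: -49319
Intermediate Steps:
I(a) = -1 + 2*a**2 (I(a) = (a**2 + a**2) - 1 = 2*a**2 - 1 = -1 + 2*a**2)
-149*(I(11) + 90) = -149*((-1 + 2*11**2) + 90) = -149*((-1 + 2*121) + 90) = -149*((-1 + 242) + 90) = -149*(241 + 90) = -149*331 = -49319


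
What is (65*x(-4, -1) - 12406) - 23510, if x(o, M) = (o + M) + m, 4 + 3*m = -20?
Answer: -36761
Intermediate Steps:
m = -8 (m = -4/3 + (⅓)*(-20) = -4/3 - 20/3 = -8)
x(o, M) = -8 + M + o (x(o, M) = (o + M) - 8 = (M + o) - 8 = -8 + M + o)
(65*x(-4, -1) - 12406) - 23510 = (65*(-8 - 1 - 4) - 12406) - 23510 = (65*(-13) - 12406) - 23510 = (-845 - 12406) - 23510 = -13251 - 23510 = -36761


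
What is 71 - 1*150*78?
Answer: -11629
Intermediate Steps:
71 - 1*150*78 = 71 - 150*78 = 71 - 11700 = -11629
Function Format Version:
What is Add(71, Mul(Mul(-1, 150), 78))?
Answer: -11629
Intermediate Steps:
Add(71, Mul(Mul(-1, 150), 78)) = Add(71, Mul(-150, 78)) = Add(71, -11700) = -11629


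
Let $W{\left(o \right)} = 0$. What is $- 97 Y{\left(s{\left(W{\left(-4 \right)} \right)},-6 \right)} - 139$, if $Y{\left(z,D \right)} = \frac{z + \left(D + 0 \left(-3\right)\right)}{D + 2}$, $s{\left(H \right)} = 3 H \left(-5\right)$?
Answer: $- \frac{569}{2} \approx -284.5$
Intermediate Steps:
$s{\left(H \right)} = - 15 H$
$Y{\left(z,D \right)} = \frac{D + z}{2 + D}$ ($Y{\left(z,D \right)} = \frac{z + \left(D + 0\right)}{2 + D} = \frac{z + D}{2 + D} = \frac{D + z}{2 + D}$)
$- 97 Y{\left(s{\left(W{\left(-4 \right)} \right)},-6 \right)} - 139 = - 97 \frac{-6 - 0}{2 - 6} - 139 = - 97 \frac{-6 + 0}{-4} - 139 = - 97 \left(\left(- \frac{1}{4}\right) \left(-6\right)\right) - 139 = \left(-97\right) \frac{3}{2} - 139 = - \frac{291}{2} - 139 = - \frac{569}{2}$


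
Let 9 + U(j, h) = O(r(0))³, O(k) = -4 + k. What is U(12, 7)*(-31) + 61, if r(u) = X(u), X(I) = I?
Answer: 2324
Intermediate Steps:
r(u) = u
U(j, h) = -73 (U(j, h) = -9 + (-4 + 0)³ = -9 + (-4)³ = -9 - 64 = -73)
U(12, 7)*(-31) + 61 = -73*(-31) + 61 = 2263 + 61 = 2324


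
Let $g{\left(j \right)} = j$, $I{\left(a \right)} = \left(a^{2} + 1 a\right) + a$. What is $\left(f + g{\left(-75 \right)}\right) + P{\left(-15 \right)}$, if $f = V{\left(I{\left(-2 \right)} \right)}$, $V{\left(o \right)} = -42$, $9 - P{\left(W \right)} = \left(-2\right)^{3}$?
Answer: $-100$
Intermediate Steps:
$I{\left(a \right)} = a^{2} + 2 a$ ($I{\left(a \right)} = \left(a^{2} + a\right) + a = \left(a + a^{2}\right) + a = a^{2} + 2 a$)
$P{\left(W \right)} = 17$ ($P{\left(W \right)} = 9 - \left(-2\right)^{3} = 9 - -8 = 9 + 8 = 17$)
$f = -42$
$\left(f + g{\left(-75 \right)}\right) + P{\left(-15 \right)} = \left(-42 - 75\right) + 17 = -117 + 17 = -100$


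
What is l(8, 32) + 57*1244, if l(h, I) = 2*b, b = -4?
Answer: 70900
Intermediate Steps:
l(h, I) = -8 (l(h, I) = 2*(-4) = -8)
l(8, 32) + 57*1244 = -8 + 57*1244 = -8 + 70908 = 70900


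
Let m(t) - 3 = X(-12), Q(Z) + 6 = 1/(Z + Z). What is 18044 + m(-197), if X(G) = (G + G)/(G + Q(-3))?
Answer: 1967267/109 ≈ 18048.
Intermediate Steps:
Q(Z) = -6 + 1/(2*Z) (Q(Z) = -6 + 1/(Z + Z) = -6 + 1/(2*Z))
X(G) = 2*G/(-37/6 + G) (X(G) = (G + G)/(G + (-6 + (½)/(-3))) = (2*G)/(G + (-6 + (½)*(-⅓))) = (2*G)/(G + (-6 - ⅙)) = (2*G)/(G - 37/6) = (2*G)/(-37/6 + G) = 2*G/(-37/6 + G))
m(t) = 471/109 (m(t) = 3 + 12*(-12)/(-37 + 6*(-12)) = 3 + 12*(-12)/(-37 - 72) = 3 + 12*(-12)/(-109) = 3 + 12*(-12)*(-1/109) = 3 + 144/109 = 471/109)
18044 + m(-197) = 18044 + 471/109 = 1967267/109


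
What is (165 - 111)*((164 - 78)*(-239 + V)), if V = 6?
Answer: -1082052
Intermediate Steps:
(165 - 111)*((164 - 78)*(-239 + V)) = (165 - 111)*((164 - 78)*(-239 + 6)) = 54*(86*(-233)) = 54*(-20038) = -1082052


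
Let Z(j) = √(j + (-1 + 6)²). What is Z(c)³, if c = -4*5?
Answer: 5*√5 ≈ 11.180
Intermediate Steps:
c = -20
Z(j) = √(25 + j) (Z(j) = √(j + 5²) = √(j + 25) = √(25 + j))
Z(c)³ = (√(25 - 20))³ = (√5)³ = 5*√5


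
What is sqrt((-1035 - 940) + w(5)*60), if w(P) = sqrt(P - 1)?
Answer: I*sqrt(1855) ≈ 43.07*I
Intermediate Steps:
w(P) = sqrt(-1 + P)
sqrt((-1035 - 940) + w(5)*60) = sqrt((-1035 - 940) + sqrt(-1 + 5)*60) = sqrt(-1975 + sqrt(4)*60) = sqrt(-1975 + 2*60) = sqrt(-1975 + 120) = sqrt(-1855) = I*sqrt(1855)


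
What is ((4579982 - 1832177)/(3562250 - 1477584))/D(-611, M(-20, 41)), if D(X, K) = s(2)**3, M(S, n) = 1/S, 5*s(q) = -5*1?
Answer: -2747805/2084666 ≈ -1.3181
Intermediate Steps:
s(q) = -1 (s(q) = (-5*1)/5 = (1/5)*(-5) = -1)
D(X, K) = -1 (D(X, K) = (-1)**3 = -1)
((4579982 - 1832177)/(3562250 - 1477584))/D(-611, M(-20, 41)) = ((4579982 - 1832177)/(3562250 - 1477584))/(-1) = (2747805/2084666)*(-1) = -2747805/2084666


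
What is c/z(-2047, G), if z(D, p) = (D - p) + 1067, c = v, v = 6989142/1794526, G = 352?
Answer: -1164857/398384772 ≈ -0.0029240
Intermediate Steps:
v = 3494571/897263 (v = 6989142*(1/1794526) = 3494571/897263 ≈ 3.8947)
c = 3494571/897263 ≈ 3.8947
z(D, p) = 1067 + D - p
c/z(-2047, G) = 3494571/(897263*(1067 - 2047 - 1*352)) = 3494571/(897263*(1067 - 2047 - 352)) = (3494571/897263)/(-1332) = (3494571/897263)*(-1/1332) = -1164857/398384772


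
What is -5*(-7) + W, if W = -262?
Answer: -227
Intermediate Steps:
-5*(-7) + W = -5*(-7) - 262 = 35 - 262 = -227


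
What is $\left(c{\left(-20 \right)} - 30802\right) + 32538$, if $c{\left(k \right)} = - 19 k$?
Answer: $2116$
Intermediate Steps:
$\left(c{\left(-20 \right)} - 30802\right) + 32538 = \left(\left(-19\right) \left(-20\right) - 30802\right) + 32538 = \left(380 - 30802\right) + 32538 = -30422 + 32538 = 2116$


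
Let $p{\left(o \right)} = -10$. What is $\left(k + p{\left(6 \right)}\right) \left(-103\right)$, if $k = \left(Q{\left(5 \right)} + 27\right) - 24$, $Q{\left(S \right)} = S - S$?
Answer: $721$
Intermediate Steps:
$Q{\left(S \right)} = 0$
$k = 3$ ($k = \left(0 + 27\right) - 24 = 27 - 24 = 3$)
$\left(k + p{\left(6 \right)}\right) \left(-103\right) = \left(3 - 10\right) \left(-103\right) = \left(-7\right) \left(-103\right) = 721$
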